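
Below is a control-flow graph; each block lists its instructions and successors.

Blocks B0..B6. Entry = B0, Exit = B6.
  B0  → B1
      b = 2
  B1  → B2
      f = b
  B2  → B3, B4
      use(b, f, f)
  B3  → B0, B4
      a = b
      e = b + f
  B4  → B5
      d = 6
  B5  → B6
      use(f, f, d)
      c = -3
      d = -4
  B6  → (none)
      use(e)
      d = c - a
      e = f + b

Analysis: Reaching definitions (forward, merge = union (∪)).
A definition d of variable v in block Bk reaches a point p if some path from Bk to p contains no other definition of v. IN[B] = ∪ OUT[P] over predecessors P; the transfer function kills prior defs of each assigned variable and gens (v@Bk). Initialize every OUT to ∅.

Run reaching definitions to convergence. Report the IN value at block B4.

Answer: {a@B3, b@B0, e@B3, f@B1}

Trace:
Fixpoint table:
  B0:   IN={a@B3, b@B0, e@B3, f@B1}   OUT={a@B3, b@B0, e@B3, f@B1}
  B1:   IN={a@B3, b@B0, e@B3, f@B1}   OUT={a@B3, b@B0, e@B3, f@B1}
  B2:   IN={a@B3, b@B0, e@B3, f@B1}   OUT={a@B3, b@B0, e@B3, f@B1}
  B3:   IN={a@B3, b@B0, e@B3, f@B1}   OUT={a@B3, b@B0, e@B3, f@B1}
  B4:   IN={a@B3, b@B0, e@B3, f@B1}   OUT={a@B3, b@B0, d@B4, e@B3, f@B1}
  B5:   IN={a@B3, b@B0, d@B4, e@B3, f@B1}   OUT={a@B3, b@B0, c@B5, d@B5, e@B3, f@B1}
  B6:   IN={a@B3, b@B0, c@B5, d@B5, e@B3, f@B1}   OUT={a@B3, b@B0, c@B5, d@B6, e@B6, f@B1}

Merge at B4: IN[B4] = OUT[B2] ⊔ OUT[B3] = {a@B3, b@B0, e@B3, f@B1}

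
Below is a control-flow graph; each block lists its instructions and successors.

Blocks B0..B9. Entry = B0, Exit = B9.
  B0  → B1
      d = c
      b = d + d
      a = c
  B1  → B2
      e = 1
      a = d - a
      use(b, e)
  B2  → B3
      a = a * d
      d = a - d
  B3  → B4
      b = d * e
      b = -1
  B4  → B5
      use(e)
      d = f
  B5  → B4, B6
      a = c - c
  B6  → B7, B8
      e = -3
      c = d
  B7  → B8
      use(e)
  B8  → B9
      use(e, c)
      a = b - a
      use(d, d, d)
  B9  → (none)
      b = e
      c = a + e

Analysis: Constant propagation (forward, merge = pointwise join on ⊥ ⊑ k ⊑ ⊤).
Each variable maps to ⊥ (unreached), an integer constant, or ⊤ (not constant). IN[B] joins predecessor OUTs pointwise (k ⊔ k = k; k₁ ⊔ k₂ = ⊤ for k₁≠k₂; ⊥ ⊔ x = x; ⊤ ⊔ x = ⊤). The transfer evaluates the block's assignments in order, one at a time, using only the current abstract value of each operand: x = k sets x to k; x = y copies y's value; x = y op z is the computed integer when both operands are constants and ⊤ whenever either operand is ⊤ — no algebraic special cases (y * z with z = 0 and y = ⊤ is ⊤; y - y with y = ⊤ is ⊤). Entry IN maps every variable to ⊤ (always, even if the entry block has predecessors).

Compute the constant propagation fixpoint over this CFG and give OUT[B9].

Answer: {a: ⊤, b: -3, c: ⊤, d: ⊤, e: -3, f: ⊤}

Trace:
Converged values:
  B0: | IN=(all ⊤) | OUT=(all ⊤)
  B1: | IN=(all ⊤) | OUT={e:1; rest ⊤}
  B2: | IN={e:1; rest ⊤} | OUT={e:1; rest ⊤}
  B3: | IN={e:1; rest ⊤} | OUT={b:-1, e:1; rest ⊤}
  B4: | IN={b:-1, e:1; rest ⊤} | OUT={b:-1, e:1; rest ⊤}
  B5: | IN={b:-1, e:1; rest ⊤} | OUT={b:-1, e:1; rest ⊤}
  B6: | IN={b:-1, e:1; rest ⊤} | OUT={b:-1, e:-3; rest ⊤}
  B7: | IN={b:-1, e:-3; rest ⊤} | OUT={b:-1, e:-3; rest ⊤}
  B8: | IN={b:-1, e:-3; rest ⊤} | OUT={b:-1, e:-3; rest ⊤}
  B9: | IN={b:-1, e:-3; rest ⊤} | OUT={b:-3, e:-3; rest ⊤}

Merge at B9: IN[B9] = OUT[B8] = {a: ⊤, b: -1, c: ⊤, d: ⊤, e: -3, f: ⊤}
Applying B9's transfer function to that IN value gives OUT[B9] (row B9 above).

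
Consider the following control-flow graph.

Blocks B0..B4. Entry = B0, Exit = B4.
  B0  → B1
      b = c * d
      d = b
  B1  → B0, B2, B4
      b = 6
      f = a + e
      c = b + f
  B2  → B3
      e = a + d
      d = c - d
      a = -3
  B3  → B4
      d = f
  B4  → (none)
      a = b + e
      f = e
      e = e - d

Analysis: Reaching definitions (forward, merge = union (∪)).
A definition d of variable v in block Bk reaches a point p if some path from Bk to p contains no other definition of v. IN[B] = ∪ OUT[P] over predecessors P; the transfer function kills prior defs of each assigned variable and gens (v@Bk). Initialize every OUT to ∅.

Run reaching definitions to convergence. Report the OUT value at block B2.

Fixpoint table:
  B0:  IN={b@B1, c@B1, d@B0, f@B1}  OUT={b@B0, c@B1, d@B0, f@B1}
  B1:  IN={b@B0, c@B1, d@B0, f@B1}  OUT={b@B1, c@B1, d@B0, f@B1}
  B2:  IN={b@B1, c@B1, d@B0, f@B1}  OUT={a@B2, b@B1, c@B1, d@B2, e@B2, f@B1}
  B3:  IN={a@B2, b@B1, c@B1, d@B2, e@B2, f@B1}  OUT={a@B2, b@B1, c@B1, d@B3, e@B2, f@B1}
  B4:  IN={a@B2, b@B1, c@B1, d@B0, d@B3, e@B2, f@B1}  OUT={a@B4, b@B1, c@B1, d@B0, d@B3, e@B4, f@B4}

Merge at B2: IN[B2] = OUT[B1] = {b@B1, c@B1, d@B0, f@B1}
Applying B2's transfer function to that IN value gives OUT[B2] (row B2 above).

Answer: {a@B2, b@B1, c@B1, d@B2, e@B2, f@B1}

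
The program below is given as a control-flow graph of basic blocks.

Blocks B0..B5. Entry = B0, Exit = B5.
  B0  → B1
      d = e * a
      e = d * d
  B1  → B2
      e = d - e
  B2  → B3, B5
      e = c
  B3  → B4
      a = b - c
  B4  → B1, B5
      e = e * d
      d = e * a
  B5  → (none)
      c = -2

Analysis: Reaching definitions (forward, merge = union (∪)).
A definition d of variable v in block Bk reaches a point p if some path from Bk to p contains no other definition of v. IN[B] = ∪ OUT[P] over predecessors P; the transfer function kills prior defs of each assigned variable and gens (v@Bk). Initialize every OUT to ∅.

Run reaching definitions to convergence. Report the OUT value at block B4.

Fixpoint table:
  B0:   IN={}   OUT={d@B0, e@B0}
  B1:   IN={a@B3, d@B0, d@B4, e@B0, e@B4}   OUT={a@B3, d@B0, d@B4, e@B1}
  B2:   IN={a@B3, d@B0, d@B4, e@B1}   OUT={a@B3, d@B0, d@B4, e@B2}
  B3:   IN={a@B3, d@B0, d@B4, e@B2}   OUT={a@B3, d@B0, d@B4, e@B2}
  B4:   IN={a@B3, d@B0, d@B4, e@B2}   OUT={a@B3, d@B4, e@B4}
  B5:   IN={a@B3, d@B0, d@B4, e@B2, e@B4}   OUT={a@B3, c@B5, d@B0, d@B4, e@B2, e@B4}

Merge at B4: IN[B4] = OUT[B3] = {a@B3, d@B0, d@B4, e@B2}
Applying B4's transfer function to that IN value gives OUT[B4] (row B4 above).

Answer: {a@B3, d@B4, e@B4}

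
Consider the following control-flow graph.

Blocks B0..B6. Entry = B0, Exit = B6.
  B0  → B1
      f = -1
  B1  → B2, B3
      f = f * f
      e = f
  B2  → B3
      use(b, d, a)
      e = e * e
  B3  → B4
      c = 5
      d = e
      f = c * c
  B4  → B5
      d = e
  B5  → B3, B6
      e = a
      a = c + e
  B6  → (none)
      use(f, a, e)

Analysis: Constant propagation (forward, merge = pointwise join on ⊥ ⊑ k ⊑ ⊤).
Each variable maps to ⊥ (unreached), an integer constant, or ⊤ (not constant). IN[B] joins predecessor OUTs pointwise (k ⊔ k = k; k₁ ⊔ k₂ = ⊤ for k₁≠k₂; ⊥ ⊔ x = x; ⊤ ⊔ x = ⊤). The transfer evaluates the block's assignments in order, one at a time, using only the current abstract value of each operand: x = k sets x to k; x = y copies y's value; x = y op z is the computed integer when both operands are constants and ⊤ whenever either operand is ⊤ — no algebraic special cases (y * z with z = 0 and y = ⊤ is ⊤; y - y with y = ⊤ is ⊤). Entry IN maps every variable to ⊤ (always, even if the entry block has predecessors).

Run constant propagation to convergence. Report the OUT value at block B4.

Answer: {a: ⊤, b: ⊤, c: 5, d: ⊤, e: ⊤, f: 25}

Working:
Converged values:
  B0:  IN=(all ⊤)  OUT={f:-1; rest ⊤}
  B1:  IN={f:-1; rest ⊤}  OUT={e:1, f:1; rest ⊤}
  B2:  IN={e:1, f:1; rest ⊤}  OUT={e:1, f:1; rest ⊤}
  B3:  IN=(all ⊤)  OUT={c:5, f:25; rest ⊤}
  B4:  IN={c:5, f:25; rest ⊤}  OUT={c:5, f:25; rest ⊤}
  B5:  IN={c:5, f:25; rest ⊤}  OUT={c:5, f:25; rest ⊤}
  B6:  IN={c:5, f:25; rest ⊤}  OUT={c:5, f:25; rest ⊤}

Merge at B4: IN[B4] = OUT[B3] = {a: ⊤, b: ⊤, c: 5, d: ⊤, e: ⊤, f: 25}
Applying B4's transfer function to that IN value gives OUT[B4] (row B4 above).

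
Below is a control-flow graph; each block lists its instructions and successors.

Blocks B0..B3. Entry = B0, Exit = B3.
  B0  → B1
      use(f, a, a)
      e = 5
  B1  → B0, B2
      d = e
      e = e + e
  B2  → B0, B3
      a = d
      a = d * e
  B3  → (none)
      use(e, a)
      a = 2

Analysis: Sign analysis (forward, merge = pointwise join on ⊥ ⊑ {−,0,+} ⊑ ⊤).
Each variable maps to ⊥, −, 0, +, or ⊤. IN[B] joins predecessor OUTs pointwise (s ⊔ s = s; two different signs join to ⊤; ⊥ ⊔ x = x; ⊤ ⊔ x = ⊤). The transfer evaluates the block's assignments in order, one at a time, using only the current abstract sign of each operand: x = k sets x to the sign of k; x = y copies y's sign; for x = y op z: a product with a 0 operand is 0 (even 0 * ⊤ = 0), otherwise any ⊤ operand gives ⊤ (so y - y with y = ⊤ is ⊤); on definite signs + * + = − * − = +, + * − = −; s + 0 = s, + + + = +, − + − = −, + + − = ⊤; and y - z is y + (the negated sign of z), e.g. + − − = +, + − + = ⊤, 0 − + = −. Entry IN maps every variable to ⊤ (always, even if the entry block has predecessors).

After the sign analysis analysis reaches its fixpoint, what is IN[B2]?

Converged values:
  B0:  IN=(all ⊤)  OUT={e:+; rest ⊤}
  B1:  IN={e:+; rest ⊤}  OUT={d:+, e:+; rest ⊤}
  B2:  IN={d:+, e:+; rest ⊤}  OUT={a:+, d:+, e:+; rest ⊤}
  B3:  IN={a:+, d:+, e:+; rest ⊤}  OUT={a:+, d:+, e:+; rest ⊤}

Merge at B2: IN[B2] = OUT[B1] = {a: ⊤, b: ⊤, c: ⊤, d: +, e: +, f: ⊤}

Answer: {a: ⊤, b: ⊤, c: ⊤, d: +, e: +, f: ⊤}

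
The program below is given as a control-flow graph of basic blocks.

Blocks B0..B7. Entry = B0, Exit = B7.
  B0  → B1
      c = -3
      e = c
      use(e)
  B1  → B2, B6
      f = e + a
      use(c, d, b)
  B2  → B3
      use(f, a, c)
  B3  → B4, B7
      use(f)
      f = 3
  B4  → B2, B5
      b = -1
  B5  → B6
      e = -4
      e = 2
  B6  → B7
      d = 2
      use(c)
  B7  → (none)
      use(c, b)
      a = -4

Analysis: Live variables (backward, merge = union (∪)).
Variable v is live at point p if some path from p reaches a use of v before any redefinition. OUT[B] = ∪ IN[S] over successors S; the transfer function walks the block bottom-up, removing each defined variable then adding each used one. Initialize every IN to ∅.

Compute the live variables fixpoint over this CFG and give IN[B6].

Answer: {b, c}

Derivation:
Per-block solution:
  B0: | IN={a, b, d} | OUT={a, b, c, d, e}
  B1: | IN={a, b, c, d, e} | OUT={a, b, c, f}
  B2: | IN={a, b, c, f} | OUT={a, b, c, f}
  B3: | IN={a, b, c, f} | OUT={a, b, c, f}
  B4: | IN={a, c, f} | OUT={a, b, c, f}
  B5: | IN={b, c} | OUT={b, c}
  B6: | IN={b, c} | OUT={b, c}
  B7: | IN={b, c} | OUT={}

Merge at B6: OUT[B6] = IN[B7] = {b, c}
Applying B6's transfer function to that OUT value gives IN[B6] (row B6 above).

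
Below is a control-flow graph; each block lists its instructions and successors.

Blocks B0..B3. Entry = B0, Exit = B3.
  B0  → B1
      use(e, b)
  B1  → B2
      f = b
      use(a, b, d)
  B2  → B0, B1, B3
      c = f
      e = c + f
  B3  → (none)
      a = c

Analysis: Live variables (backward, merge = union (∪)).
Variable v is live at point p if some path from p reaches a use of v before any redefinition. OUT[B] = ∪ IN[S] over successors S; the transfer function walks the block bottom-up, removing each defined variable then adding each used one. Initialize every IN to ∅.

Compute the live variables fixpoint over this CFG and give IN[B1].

Answer: {a, b, d}

Trace:
Fixpoint table:
  B0: | IN={a, b, d, e} | OUT={a, b, d}
  B1: | IN={a, b, d} | OUT={a, b, d, f}
  B2: | IN={a, b, d, f} | OUT={a, b, c, d, e}
  B3: | IN={c} | OUT={}

Merge at B1: OUT[B1] = IN[B2] = {a, b, d, f}
Applying B1's transfer function to that OUT value gives IN[B1] (row B1 above).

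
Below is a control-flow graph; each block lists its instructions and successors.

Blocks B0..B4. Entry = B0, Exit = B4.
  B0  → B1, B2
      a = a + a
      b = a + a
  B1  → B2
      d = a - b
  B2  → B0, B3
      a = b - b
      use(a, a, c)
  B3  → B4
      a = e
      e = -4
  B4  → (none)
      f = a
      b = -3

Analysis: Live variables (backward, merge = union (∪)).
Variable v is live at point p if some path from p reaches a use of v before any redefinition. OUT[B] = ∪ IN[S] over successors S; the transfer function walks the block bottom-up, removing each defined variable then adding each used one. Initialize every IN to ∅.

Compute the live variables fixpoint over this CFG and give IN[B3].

Per-block solution:
  B0:  IN={a, c, e}  OUT={a, b, c, e}
  B1:  IN={a, b, c, e}  OUT={b, c, e}
  B2:  IN={b, c, e}  OUT={a, c, e}
  B3:  IN={e}  OUT={a}
  B4:  IN={a}  OUT={}

Merge at B3: OUT[B3] = IN[B4] = {a}
Applying B3's transfer function to that OUT value gives IN[B3] (row B3 above).

Answer: {e}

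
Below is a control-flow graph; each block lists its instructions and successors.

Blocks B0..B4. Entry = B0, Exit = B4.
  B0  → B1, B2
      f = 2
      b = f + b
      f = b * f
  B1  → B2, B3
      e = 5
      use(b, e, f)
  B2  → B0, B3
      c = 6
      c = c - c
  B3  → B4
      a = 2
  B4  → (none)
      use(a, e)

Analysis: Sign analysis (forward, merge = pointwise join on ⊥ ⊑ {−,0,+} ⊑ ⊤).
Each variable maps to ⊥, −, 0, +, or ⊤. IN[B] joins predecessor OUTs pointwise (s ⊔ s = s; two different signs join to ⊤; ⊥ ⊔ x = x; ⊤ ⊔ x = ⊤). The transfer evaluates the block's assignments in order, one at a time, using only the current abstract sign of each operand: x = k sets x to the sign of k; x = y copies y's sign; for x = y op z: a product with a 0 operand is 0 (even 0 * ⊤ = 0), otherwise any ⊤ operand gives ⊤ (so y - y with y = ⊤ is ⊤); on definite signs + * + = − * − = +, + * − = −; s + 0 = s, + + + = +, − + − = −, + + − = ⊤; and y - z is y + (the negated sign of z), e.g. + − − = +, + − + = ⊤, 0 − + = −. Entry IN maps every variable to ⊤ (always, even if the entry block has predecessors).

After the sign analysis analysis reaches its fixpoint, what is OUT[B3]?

Fixpoint table:
  B0:  IN=(all ⊤)  OUT=(all ⊤)
  B1:  IN=(all ⊤)  OUT={e:+; rest ⊤}
  B2:  IN=(all ⊤)  OUT=(all ⊤)
  B3:  IN=(all ⊤)  OUT={a:+; rest ⊤}
  B4:  IN={a:+; rest ⊤}  OUT={a:+; rest ⊤}

Merge at B3: IN[B3] = OUT[B1] ⊔ OUT[B2] = {a: ⊤, b: ⊤, c: ⊤, d: ⊤, e: ⊤, f: ⊤}
Applying B3's transfer function to that IN value gives OUT[B3] (row B3 above).

Answer: {a: +, b: ⊤, c: ⊤, d: ⊤, e: ⊤, f: ⊤}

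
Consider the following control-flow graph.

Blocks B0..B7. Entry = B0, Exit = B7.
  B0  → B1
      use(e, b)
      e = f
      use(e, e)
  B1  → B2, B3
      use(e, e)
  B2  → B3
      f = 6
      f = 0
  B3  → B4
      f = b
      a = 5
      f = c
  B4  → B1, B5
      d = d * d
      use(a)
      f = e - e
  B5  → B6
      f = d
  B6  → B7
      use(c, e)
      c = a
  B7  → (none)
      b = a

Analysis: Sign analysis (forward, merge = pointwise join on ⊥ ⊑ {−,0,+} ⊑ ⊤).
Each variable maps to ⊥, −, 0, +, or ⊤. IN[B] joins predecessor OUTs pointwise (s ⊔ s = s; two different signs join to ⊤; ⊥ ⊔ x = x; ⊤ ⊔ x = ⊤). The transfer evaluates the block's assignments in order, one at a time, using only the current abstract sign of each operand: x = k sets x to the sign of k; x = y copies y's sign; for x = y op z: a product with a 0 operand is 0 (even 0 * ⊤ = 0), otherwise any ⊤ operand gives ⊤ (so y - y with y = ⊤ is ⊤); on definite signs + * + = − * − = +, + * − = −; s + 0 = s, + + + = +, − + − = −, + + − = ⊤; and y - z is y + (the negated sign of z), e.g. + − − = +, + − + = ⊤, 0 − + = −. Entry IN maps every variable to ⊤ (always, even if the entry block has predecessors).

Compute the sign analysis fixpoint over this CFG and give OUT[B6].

Answer: {a: +, b: ⊤, c: +, d: ⊤, e: ⊤, f: ⊤}

Derivation:
Fixpoint table:
  B0:  IN=(all ⊤)  OUT=(all ⊤)
  B1:  IN=(all ⊤)  OUT=(all ⊤)
  B2:  IN=(all ⊤)  OUT={f:0; rest ⊤}
  B3:  IN=(all ⊤)  OUT={a:+; rest ⊤}
  B4:  IN={a:+; rest ⊤}  OUT={a:+; rest ⊤}
  B5:  IN={a:+; rest ⊤}  OUT={a:+; rest ⊤}
  B6:  IN={a:+; rest ⊤}  OUT={a:+, c:+; rest ⊤}
  B7:  IN={a:+, c:+; rest ⊤}  OUT={a:+, b:+, c:+; rest ⊤}

Merge at B6: IN[B6] = OUT[B5] = {a: +, b: ⊤, c: ⊤, d: ⊤, e: ⊤, f: ⊤}
Applying B6's transfer function to that IN value gives OUT[B6] (row B6 above).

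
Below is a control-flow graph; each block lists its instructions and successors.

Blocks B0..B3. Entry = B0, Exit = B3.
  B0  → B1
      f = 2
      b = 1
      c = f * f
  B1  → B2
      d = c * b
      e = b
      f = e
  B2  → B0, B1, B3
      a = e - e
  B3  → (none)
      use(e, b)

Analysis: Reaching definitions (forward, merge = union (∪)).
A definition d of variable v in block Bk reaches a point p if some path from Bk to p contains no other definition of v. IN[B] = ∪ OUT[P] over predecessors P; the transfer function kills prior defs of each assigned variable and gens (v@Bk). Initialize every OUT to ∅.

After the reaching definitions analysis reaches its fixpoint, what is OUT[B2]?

Answer: {a@B2, b@B0, c@B0, d@B1, e@B1, f@B1}

Trace:
Per-block solution:
  B0: | IN={a@B2, b@B0, c@B0, d@B1, e@B1, f@B1} | OUT={a@B2, b@B0, c@B0, d@B1, e@B1, f@B0}
  B1: | IN={a@B2, b@B0, c@B0, d@B1, e@B1, f@B0, f@B1} | OUT={a@B2, b@B0, c@B0, d@B1, e@B1, f@B1}
  B2: | IN={a@B2, b@B0, c@B0, d@B1, e@B1, f@B1} | OUT={a@B2, b@B0, c@B0, d@B1, e@B1, f@B1}
  B3: | IN={a@B2, b@B0, c@B0, d@B1, e@B1, f@B1} | OUT={a@B2, b@B0, c@B0, d@B1, e@B1, f@B1}

Merge at B2: IN[B2] = OUT[B1] = {a@B2, b@B0, c@B0, d@B1, e@B1, f@B1}
Applying B2's transfer function to that IN value gives OUT[B2] (row B2 above).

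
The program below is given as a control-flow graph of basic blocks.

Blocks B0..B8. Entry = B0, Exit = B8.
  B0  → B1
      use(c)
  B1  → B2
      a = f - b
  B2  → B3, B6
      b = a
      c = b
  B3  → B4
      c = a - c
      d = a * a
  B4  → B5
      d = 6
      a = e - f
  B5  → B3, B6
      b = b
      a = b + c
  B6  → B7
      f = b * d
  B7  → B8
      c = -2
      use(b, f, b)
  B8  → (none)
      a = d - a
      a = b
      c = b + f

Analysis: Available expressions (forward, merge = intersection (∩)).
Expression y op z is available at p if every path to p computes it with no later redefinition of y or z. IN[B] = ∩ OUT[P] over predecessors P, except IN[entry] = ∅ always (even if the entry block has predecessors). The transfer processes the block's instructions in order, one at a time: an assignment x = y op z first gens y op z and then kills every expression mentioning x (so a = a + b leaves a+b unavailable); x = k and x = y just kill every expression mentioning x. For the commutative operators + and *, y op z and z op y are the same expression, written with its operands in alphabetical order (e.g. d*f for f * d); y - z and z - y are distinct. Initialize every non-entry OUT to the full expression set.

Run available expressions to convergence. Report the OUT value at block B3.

Fixpoint table:
  B0:  IN={}  OUT={}
  B1:  IN={}  OUT={f-b}
  B2:  IN={f-b}  OUT={}
  B3:  IN={}  OUT={a*a}
  B4:  IN={a*a}  OUT={e-f}
  B5:  IN={e-f}  OUT={b+c, e-f}
  B6:  IN={}  OUT={b*d}
  B7:  IN={b*d}  OUT={b*d}
  B8:  IN={b*d}  OUT={b*d, b+f}

Merge at B3: IN[B3] = OUT[B2] ∩ OUT[B5] = {}
Applying B3's transfer function to that IN value gives OUT[B3] (row B3 above).

Answer: {a*a}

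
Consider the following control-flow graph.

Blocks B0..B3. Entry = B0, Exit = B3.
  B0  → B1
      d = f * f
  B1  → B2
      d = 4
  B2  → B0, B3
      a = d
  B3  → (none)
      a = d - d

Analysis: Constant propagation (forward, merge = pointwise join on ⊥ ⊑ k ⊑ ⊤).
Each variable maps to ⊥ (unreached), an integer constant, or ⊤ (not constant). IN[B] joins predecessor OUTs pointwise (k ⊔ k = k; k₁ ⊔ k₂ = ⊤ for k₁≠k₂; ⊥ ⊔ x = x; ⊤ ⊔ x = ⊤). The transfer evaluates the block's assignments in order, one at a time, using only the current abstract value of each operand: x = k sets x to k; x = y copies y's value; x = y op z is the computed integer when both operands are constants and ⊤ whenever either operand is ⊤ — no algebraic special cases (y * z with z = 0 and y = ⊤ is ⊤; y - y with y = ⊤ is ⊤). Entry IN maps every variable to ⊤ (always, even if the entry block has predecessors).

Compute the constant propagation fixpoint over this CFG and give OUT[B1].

Answer: {a: ⊤, b: ⊤, c: ⊤, d: 4, e: ⊤, f: ⊤}

Derivation:
Converged values:
  B0: | IN=(all ⊤) | OUT=(all ⊤)
  B1: | IN=(all ⊤) | OUT={d:4; rest ⊤}
  B2: | IN={d:4; rest ⊤} | OUT={a:4, d:4; rest ⊤}
  B3: | IN={a:4, d:4; rest ⊤} | OUT={a:0, d:4; rest ⊤}

Merge at B1: IN[B1] = OUT[B0] = {a: ⊤, b: ⊤, c: ⊤, d: ⊤, e: ⊤, f: ⊤}
Applying B1's transfer function to that IN value gives OUT[B1] (row B1 above).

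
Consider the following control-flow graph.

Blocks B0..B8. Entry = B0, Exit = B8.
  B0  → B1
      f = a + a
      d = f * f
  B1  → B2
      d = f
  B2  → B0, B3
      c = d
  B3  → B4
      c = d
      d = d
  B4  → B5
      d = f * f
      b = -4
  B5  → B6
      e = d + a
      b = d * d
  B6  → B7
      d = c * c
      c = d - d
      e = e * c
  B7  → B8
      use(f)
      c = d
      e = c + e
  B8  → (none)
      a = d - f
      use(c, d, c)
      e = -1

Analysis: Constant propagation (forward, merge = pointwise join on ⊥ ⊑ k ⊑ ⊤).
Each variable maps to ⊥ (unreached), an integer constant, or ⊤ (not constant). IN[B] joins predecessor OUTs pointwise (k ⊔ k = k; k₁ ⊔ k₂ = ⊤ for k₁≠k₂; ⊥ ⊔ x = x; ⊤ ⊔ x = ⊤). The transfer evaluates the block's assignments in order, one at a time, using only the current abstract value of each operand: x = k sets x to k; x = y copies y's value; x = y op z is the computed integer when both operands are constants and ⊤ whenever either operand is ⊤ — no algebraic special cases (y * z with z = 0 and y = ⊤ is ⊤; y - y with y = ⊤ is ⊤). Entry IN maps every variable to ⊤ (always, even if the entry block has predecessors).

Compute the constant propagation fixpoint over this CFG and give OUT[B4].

Fixpoint table:
  B0:   IN=(all ⊤)   OUT=(all ⊤)
  B1:   IN=(all ⊤)   OUT=(all ⊤)
  B2:   IN=(all ⊤)   OUT=(all ⊤)
  B3:   IN=(all ⊤)   OUT=(all ⊤)
  B4:   IN=(all ⊤)   OUT={b:-4; rest ⊤}
  B5:   IN={b:-4; rest ⊤}   OUT=(all ⊤)
  B6:   IN=(all ⊤)   OUT=(all ⊤)
  B7:   IN=(all ⊤)   OUT=(all ⊤)
  B8:   IN=(all ⊤)   OUT={e:-1; rest ⊤}

Merge at B4: IN[B4] = OUT[B3] = {a: ⊤, b: ⊤, c: ⊤, d: ⊤, e: ⊤, f: ⊤}
Applying B4's transfer function to that IN value gives OUT[B4] (row B4 above).

Answer: {a: ⊤, b: -4, c: ⊤, d: ⊤, e: ⊤, f: ⊤}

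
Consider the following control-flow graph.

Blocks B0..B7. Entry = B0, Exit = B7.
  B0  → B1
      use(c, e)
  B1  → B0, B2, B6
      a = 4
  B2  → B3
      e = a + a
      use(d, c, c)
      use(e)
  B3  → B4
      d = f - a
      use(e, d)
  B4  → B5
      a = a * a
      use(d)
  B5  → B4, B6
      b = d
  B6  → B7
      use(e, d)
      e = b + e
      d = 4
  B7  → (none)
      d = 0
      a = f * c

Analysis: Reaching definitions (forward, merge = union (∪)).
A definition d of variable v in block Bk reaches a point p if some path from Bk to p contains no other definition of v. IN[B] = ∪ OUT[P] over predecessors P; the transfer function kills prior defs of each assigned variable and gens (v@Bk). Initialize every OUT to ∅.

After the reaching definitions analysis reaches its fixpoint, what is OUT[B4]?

Answer: {a@B4, b@B5, d@B3, e@B2}

Derivation:
Fixpoint table:
  B0:   IN={a@B1}   OUT={a@B1}
  B1:   IN={a@B1}   OUT={a@B1}
  B2:   IN={a@B1}   OUT={a@B1, e@B2}
  B3:   IN={a@B1, e@B2}   OUT={a@B1, d@B3, e@B2}
  B4:   IN={a@B1, a@B4, b@B5, d@B3, e@B2}   OUT={a@B4, b@B5, d@B3, e@B2}
  B5:   IN={a@B4, b@B5, d@B3, e@B2}   OUT={a@B4, b@B5, d@B3, e@B2}
  B6:   IN={a@B1, a@B4, b@B5, d@B3, e@B2}   OUT={a@B1, a@B4, b@B5, d@B6, e@B6}
  B7:   IN={a@B1, a@B4, b@B5, d@B6, e@B6}   OUT={a@B7, b@B5, d@B7, e@B6}

Merge at B4: IN[B4] = OUT[B3] ⊔ OUT[B5] = {a@B1, a@B4, b@B5, d@B3, e@B2}
Applying B4's transfer function to that IN value gives OUT[B4] (row B4 above).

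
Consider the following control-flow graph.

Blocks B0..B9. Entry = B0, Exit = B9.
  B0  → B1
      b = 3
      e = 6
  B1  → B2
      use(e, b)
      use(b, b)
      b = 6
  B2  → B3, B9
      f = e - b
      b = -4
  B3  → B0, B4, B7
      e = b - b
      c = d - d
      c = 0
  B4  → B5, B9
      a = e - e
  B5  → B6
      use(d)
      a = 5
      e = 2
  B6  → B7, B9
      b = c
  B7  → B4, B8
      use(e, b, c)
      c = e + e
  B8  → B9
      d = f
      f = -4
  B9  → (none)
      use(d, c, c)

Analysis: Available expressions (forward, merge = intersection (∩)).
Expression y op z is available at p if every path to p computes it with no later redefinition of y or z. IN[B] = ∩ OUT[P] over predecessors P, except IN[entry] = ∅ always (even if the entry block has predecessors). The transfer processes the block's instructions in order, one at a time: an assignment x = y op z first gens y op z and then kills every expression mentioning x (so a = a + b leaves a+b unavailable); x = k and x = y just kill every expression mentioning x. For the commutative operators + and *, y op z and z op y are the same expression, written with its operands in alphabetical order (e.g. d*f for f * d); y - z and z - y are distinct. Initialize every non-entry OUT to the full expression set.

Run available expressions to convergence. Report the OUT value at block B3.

Fixpoint table:
  B0:  IN={}  OUT={}
  B1:  IN={}  OUT={}
  B2:  IN={}  OUT={}
  B3:  IN={}  OUT={b-b, d-d}
  B4:  IN={d-d}  OUT={d-d, e-e}
  B5:  IN={d-d, e-e}  OUT={d-d}
  B6:  IN={d-d}  OUT={d-d}
  B7:  IN={d-d}  OUT={d-d, e+e}
  B8:  IN={d-d, e+e}  OUT={e+e}
  B9:  IN={}  OUT={}

Merge at B3: IN[B3] = OUT[B2] = {}
Applying B3's transfer function to that IN value gives OUT[B3] (row B3 above).

Answer: {b-b, d-d}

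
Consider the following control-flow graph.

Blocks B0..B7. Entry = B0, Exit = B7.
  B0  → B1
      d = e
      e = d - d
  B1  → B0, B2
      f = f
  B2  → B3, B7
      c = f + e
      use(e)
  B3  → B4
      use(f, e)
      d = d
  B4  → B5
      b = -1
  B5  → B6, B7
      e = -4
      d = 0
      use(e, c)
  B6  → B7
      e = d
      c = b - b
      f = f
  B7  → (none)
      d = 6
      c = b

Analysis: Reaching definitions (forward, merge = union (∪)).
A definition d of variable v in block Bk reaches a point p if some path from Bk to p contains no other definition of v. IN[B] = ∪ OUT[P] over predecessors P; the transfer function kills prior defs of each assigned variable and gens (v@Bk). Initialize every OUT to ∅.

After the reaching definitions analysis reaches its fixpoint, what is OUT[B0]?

Converged values:
  B0: | IN={d@B0, e@B0, f@B1} | OUT={d@B0, e@B0, f@B1}
  B1: | IN={d@B0, e@B0, f@B1} | OUT={d@B0, e@B0, f@B1}
  B2: | IN={d@B0, e@B0, f@B1} | OUT={c@B2, d@B0, e@B0, f@B1}
  B3: | IN={c@B2, d@B0, e@B0, f@B1} | OUT={c@B2, d@B3, e@B0, f@B1}
  B4: | IN={c@B2, d@B3, e@B0, f@B1} | OUT={b@B4, c@B2, d@B3, e@B0, f@B1}
  B5: | IN={b@B4, c@B2, d@B3, e@B0, f@B1} | OUT={b@B4, c@B2, d@B5, e@B5, f@B1}
  B6: | IN={b@B4, c@B2, d@B5, e@B5, f@B1} | OUT={b@B4, c@B6, d@B5, e@B6, f@B6}
  B7: | IN={b@B4, c@B2, c@B6, d@B0, d@B5, e@B0, e@B5, e@B6, f@B1, f@B6} | OUT={b@B4, c@B7, d@B7, e@B0, e@B5, e@B6, f@B1, f@B6}

Merge at B0 (entry node, so the boundary value {} is joined with the incoming edge(s)): IN[B0] = {} ⊔ OUT[B1] = {d@B0, e@B0, f@B1}
Applying B0's transfer function to that IN value gives OUT[B0] (row B0 above).

Answer: {d@B0, e@B0, f@B1}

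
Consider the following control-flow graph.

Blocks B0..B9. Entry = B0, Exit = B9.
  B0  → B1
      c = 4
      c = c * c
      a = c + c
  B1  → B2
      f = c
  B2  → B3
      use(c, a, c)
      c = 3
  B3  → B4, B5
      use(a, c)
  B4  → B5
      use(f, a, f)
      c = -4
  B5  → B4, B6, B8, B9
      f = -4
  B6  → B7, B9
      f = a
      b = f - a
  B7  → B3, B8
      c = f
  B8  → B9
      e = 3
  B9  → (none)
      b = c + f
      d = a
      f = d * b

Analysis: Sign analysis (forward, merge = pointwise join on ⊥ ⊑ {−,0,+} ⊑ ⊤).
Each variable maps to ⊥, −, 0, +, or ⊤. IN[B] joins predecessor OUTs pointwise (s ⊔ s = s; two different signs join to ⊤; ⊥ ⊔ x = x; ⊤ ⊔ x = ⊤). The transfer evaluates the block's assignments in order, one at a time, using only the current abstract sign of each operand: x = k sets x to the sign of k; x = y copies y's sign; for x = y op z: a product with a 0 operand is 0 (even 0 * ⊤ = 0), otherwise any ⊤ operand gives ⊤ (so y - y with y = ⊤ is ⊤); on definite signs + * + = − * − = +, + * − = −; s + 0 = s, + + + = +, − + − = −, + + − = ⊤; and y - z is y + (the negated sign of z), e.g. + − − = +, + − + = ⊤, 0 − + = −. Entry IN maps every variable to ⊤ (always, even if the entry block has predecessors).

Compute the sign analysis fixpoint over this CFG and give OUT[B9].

Answer: {a: +, b: ⊤, c: ⊤, d: +, e: ⊤, f: ⊤}

Trace:
Converged values:
  B0:   IN=(all ⊤)   OUT={a:+, c:+; rest ⊤}
  B1:   IN={a:+, c:+; rest ⊤}   OUT={a:+, c:+, f:+; rest ⊤}
  B2:   IN={a:+, c:+, f:+; rest ⊤}   OUT={a:+, c:+, f:+; rest ⊤}
  B3:   IN={a:+, c:+, f:+; rest ⊤}   OUT={a:+, c:+, f:+; rest ⊤}
  B4:   IN={a:+; rest ⊤}   OUT={a:+, c:-; rest ⊤}
  B5:   IN={a:+; rest ⊤}   OUT={a:+, f:-; rest ⊤}
  B6:   IN={a:+, f:-; rest ⊤}   OUT={a:+, f:+; rest ⊤}
  B7:   IN={a:+, f:+; rest ⊤}   OUT={a:+, c:+, f:+; rest ⊤}
  B8:   IN={a:+; rest ⊤}   OUT={a:+, e:+; rest ⊤}
  B9:   IN={a:+; rest ⊤}   OUT={a:+, d:+; rest ⊤}

Merge at B9: IN[B9] = OUT[B5] ⊔ OUT[B6] ⊔ OUT[B8] = {a: +, b: ⊤, c: ⊤, d: ⊤, e: ⊤, f: ⊤}
Applying B9's transfer function to that IN value gives OUT[B9] (row B9 above).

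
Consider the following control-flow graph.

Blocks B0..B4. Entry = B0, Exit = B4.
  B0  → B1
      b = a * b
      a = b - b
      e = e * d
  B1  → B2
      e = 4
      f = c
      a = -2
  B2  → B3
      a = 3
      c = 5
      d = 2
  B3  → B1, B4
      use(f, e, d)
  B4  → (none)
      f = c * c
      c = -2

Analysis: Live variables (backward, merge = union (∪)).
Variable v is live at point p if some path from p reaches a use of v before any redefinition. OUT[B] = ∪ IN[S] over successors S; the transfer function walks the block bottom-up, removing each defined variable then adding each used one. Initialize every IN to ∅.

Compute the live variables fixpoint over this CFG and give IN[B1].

Per-block solution:
  B0:   IN={a, b, c, d, e}   OUT={c}
  B1:   IN={c}   OUT={e, f}
  B2:   IN={e, f}   OUT={c, d, e, f}
  B3:   IN={c, d, e, f}   OUT={c}
  B4:   IN={c}   OUT={}

Merge at B1: OUT[B1] = IN[B2] = {e, f}
Applying B1's transfer function to that OUT value gives IN[B1] (row B1 above).

Answer: {c}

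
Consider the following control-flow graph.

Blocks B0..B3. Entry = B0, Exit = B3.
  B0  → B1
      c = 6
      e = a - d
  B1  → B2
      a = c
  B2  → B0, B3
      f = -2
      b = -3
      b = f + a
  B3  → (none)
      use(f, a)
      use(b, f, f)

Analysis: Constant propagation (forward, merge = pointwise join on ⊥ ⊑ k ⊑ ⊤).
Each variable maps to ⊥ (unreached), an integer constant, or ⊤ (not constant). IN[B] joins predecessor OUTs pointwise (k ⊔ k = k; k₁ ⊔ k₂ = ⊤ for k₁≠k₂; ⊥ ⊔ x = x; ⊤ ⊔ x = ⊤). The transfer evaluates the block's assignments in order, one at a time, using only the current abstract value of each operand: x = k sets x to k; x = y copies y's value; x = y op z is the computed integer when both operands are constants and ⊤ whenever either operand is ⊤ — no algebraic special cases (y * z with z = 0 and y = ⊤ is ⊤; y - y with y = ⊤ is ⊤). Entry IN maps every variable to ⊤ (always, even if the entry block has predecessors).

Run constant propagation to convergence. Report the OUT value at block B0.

Answer: {a: ⊤, b: ⊤, c: 6, d: ⊤, e: ⊤, f: ⊤}

Trace:
Fixpoint table:
  B0:   IN=(all ⊤)   OUT={c:6; rest ⊤}
  B1:   IN={c:6; rest ⊤}   OUT={a:6, c:6; rest ⊤}
  B2:   IN={a:6, c:6; rest ⊤}   OUT={a:6, b:4, c:6, f:-2; rest ⊤}
  B3:   IN={a:6, b:4, c:6, f:-2; rest ⊤}   OUT={a:6, b:4, c:6, f:-2; rest ⊤}

Merge at B0 (entry node, so the boundary value (all ⊤) is joined with the incoming edge(s)): IN[B0] = (all ⊤) ⊔ OUT[B2] = {a: ⊤, b: ⊤, c: ⊤, d: ⊤, e: ⊤, f: ⊤}
Applying B0's transfer function to that IN value gives OUT[B0] (row B0 above).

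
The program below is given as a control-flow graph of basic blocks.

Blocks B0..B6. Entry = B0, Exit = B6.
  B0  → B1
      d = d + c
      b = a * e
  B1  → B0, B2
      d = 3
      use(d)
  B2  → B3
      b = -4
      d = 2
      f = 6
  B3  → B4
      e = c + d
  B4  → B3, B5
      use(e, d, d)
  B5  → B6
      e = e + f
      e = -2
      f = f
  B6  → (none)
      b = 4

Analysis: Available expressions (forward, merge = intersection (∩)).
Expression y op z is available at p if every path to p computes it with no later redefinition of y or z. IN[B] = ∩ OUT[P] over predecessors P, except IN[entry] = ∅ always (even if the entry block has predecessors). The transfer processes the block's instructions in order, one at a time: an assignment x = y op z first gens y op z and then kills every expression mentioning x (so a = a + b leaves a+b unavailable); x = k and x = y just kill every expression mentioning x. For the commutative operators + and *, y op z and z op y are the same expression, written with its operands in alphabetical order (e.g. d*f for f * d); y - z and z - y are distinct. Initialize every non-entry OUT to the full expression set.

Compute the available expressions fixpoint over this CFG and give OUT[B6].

Answer: {c+d}

Derivation:
Per-block solution:
  B0:   IN={}   OUT={a*e}
  B1:   IN={a*e}   OUT={a*e}
  B2:   IN={a*e}   OUT={a*e}
  B3:   IN={}   OUT={c+d}
  B4:   IN={c+d}   OUT={c+d}
  B5:   IN={c+d}   OUT={c+d}
  B6:   IN={c+d}   OUT={c+d}

Merge at B6: IN[B6] = OUT[B5] = {c+d}
Applying B6's transfer function to that IN value gives OUT[B6] (row B6 above).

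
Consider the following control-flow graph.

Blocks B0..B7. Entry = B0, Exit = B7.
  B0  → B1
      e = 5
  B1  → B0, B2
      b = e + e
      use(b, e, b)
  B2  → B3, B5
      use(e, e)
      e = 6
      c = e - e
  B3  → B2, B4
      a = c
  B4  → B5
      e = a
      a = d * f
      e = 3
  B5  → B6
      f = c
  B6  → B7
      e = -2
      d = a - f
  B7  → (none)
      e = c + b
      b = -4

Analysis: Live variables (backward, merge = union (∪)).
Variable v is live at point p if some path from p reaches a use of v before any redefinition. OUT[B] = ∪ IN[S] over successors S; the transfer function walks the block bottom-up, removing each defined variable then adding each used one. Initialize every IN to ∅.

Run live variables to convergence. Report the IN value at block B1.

Answer: {a, d, e, f}

Derivation:
Per-block solution:
  B0: | IN={a, d, f} | OUT={a, d, e, f}
  B1: | IN={a, d, e, f} | OUT={a, b, d, e, f}
  B2: | IN={a, b, d, e, f} | OUT={a, b, c, d, e, f}
  B3: | IN={b, c, d, e, f} | OUT={a, b, c, d, e, f}
  B4: | IN={a, b, c, d, f} | OUT={a, b, c}
  B5: | IN={a, b, c} | OUT={a, b, c, f}
  B6: | IN={a, b, c, f} | OUT={b, c}
  B7: | IN={b, c} | OUT={}

Merge at B1: OUT[B1] = IN[B0] ⊔ IN[B2] = {a, b, d, e, f}
Applying B1's transfer function to that OUT value gives IN[B1] (row B1 above).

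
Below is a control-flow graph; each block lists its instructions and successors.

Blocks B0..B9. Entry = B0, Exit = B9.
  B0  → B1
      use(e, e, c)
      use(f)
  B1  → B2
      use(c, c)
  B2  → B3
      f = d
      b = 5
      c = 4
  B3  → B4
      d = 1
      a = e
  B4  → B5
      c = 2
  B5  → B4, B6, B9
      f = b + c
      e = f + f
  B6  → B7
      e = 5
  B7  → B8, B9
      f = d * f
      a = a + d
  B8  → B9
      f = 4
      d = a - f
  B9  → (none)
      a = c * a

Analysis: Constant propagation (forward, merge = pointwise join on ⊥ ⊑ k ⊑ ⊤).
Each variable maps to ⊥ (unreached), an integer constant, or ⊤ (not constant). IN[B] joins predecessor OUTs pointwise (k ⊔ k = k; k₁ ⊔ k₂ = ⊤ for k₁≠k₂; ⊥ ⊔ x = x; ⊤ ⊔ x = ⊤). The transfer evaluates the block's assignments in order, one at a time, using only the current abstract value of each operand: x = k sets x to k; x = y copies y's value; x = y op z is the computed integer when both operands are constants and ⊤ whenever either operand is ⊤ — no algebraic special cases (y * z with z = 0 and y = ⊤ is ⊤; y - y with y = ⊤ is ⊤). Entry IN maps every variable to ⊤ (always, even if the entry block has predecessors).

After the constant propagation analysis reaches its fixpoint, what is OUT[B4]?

Fixpoint table:
  B0:  IN=(all ⊤)  OUT=(all ⊤)
  B1:  IN=(all ⊤)  OUT=(all ⊤)
  B2:  IN=(all ⊤)  OUT={b:5, c:4; rest ⊤}
  B3:  IN={b:5, c:4; rest ⊤}  OUT={b:5, c:4, d:1; rest ⊤}
  B4:  IN={b:5, d:1; rest ⊤}  OUT={b:5, c:2, d:1; rest ⊤}
  B5:  IN={b:5, c:2, d:1; rest ⊤}  OUT={b:5, c:2, d:1, e:14, f:7; rest ⊤}
  B6:  IN={b:5, c:2, d:1, e:14, f:7; rest ⊤}  OUT={b:5, c:2, d:1, e:5, f:7; rest ⊤}
  B7:  IN={b:5, c:2, d:1, e:5, f:7; rest ⊤}  OUT={b:5, c:2, d:1, e:5, f:7; rest ⊤}
  B8:  IN={b:5, c:2, d:1, e:5, f:7; rest ⊤}  OUT={b:5, c:2, e:5, f:4; rest ⊤}
  B9:  IN={b:5, c:2; rest ⊤}  OUT={b:5, c:2; rest ⊤}

Merge at B4: IN[B4] = OUT[B3] ⊔ OUT[B5] = {a: ⊤, b: 5, c: ⊤, d: 1, e: ⊤, f: ⊤}
Applying B4's transfer function to that IN value gives OUT[B4] (row B4 above).

Answer: {a: ⊤, b: 5, c: 2, d: 1, e: ⊤, f: ⊤}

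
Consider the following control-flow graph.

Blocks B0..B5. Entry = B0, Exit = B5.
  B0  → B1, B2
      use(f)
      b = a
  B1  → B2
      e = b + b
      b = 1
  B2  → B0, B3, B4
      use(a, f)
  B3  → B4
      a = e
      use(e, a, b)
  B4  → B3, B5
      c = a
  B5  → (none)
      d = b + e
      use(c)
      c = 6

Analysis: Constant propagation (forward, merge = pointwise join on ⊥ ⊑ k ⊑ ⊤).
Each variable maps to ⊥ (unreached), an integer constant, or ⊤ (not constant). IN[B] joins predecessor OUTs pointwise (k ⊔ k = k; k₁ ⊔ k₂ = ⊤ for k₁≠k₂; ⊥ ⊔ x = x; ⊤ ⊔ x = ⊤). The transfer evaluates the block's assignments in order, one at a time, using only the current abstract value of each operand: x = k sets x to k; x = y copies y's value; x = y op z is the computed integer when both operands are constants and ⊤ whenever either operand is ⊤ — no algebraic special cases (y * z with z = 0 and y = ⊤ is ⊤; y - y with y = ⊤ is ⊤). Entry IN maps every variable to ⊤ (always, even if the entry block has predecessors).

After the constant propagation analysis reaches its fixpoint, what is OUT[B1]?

Answer: {a: ⊤, b: 1, c: ⊤, d: ⊤, e: ⊤, f: ⊤}

Working:
Per-block solution:
  B0:   IN=(all ⊤)   OUT=(all ⊤)
  B1:   IN=(all ⊤)   OUT={b:1; rest ⊤}
  B2:   IN=(all ⊤)   OUT=(all ⊤)
  B3:   IN=(all ⊤)   OUT=(all ⊤)
  B4:   IN=(all ⊤)   OUT=(all ⊤)
  B5:   IN=(all ⊤)   OUT={c:6; rest ⊤}

Merge at B1: IN[B1] = OUT[B0] = {a: ⊤, b: ⊤, c: ⊤, d: ⊤, e: ⊤, f: ⊤}
Applying B1's transfer function to that IN value gives OUT[B1] (row B1 above).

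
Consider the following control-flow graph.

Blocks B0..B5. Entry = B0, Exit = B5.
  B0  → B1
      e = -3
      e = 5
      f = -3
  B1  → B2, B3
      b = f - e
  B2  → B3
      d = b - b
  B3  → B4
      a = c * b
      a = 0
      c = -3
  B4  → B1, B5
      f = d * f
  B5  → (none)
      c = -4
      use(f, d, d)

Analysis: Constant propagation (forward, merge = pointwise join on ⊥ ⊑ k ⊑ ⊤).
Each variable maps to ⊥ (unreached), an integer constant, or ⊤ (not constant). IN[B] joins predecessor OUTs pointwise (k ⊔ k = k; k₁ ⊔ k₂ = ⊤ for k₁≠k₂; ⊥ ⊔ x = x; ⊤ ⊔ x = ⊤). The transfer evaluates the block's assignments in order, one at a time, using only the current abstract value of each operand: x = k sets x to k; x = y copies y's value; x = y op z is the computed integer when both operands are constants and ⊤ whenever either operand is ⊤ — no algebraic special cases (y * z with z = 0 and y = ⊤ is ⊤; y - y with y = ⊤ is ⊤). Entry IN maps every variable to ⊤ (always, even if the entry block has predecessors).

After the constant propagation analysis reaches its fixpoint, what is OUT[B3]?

Answer: {a: 0, b: ⊤, c: -3, d: ⊤, e: 5, f: ⊤}

Derivation:
Fixpoint table:
  B0: | IN=(all ⊤) | OUT={e:5, f:-3; rest ⊤}
  B1: | IN={e:5; rest ⊤} | OUT={e:5; rest ⊤}
  B2: | IN={e:5; rest ⊤} | OUT={e:5; rest ⊤}
  B3: | IN={e:5; rest ⊤} | OUT={a:0, c:-3, e:5; rest ⊤}
  B4: | IN={a:0, c:-3, e:5; rest ⊤} | OUT={a:0, c:-3, e:5; rest ⊤}
  B5: | IN={a:0, c:-3, e:5; rest ⊤} | OUT={a:0, c:-4, e:5; rest ⊤}

Merge at B3: IN[B3] = OUT[B1] ⊔ OUT[B2] = {a: ⊤, b: ⊤, c: ⊤, d: ⊤, e: 5, f: ⊤}
Applying B3's transfer function to that IN value gives OUT[B3] (row B3 above).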